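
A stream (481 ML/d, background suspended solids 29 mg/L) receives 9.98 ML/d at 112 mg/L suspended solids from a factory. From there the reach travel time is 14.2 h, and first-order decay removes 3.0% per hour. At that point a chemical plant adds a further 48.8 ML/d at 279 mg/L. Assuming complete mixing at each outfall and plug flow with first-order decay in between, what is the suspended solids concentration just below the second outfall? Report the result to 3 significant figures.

Conservation of mass: C = (481.0·29.00 + 9.980·112.0) / 491.0 = 15070/491.0 = 30.69 mg/L; combined flow 491.0 ML/d.
3.0%/h lost → k = −ln(1 − 0.03) = 0.03046 h⁻¹.
After decay, C = 30.69 × e^(−kt) = 30.69 × 0.6489 = 19.91 mg/L.
Second outfall: C = (491.0·19.91 + 48.80·279.0)/539.8 = 43.34 mg/L.

43.3 mg/L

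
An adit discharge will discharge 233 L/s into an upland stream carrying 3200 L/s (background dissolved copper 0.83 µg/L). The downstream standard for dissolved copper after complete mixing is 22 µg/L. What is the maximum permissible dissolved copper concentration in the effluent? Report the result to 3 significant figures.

313 µg/L

At the limit, (Qr·Cr + Qe·Cₑ)/(Qr + Qe) = 22:
Cₑ = (3433·22 − 3200·0.8300) / 233.0 = 312.7 µg/L.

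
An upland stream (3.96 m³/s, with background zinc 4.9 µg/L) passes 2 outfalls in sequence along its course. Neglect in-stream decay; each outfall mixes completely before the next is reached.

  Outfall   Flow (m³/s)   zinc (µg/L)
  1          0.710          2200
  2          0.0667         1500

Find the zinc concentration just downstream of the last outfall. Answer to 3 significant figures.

355 µg/L

Outfall 1: combined Q = 4.670 m³/s; C = (3.960·4.900 + 0.7100·2200)/4.670 = 338.6 µg/L.
Outfall 2: combined Q = 4.737 m³/s; C = (4.670·338.6 + 0.06670·1500)/4.737 = 355.0 µg/L.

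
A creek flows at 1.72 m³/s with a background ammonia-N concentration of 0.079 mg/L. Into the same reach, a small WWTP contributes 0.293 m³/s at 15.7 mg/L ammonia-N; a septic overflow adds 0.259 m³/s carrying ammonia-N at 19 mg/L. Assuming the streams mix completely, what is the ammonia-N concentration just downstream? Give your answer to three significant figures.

4.25 mg/L

Mixed concentration C = ΣQC/ΣQ = (1.720·0.07900 + 0.2930·15.70 + 0.2590·19.00) / 2.272 = 9.657/2.272 = 4.250 mg/L.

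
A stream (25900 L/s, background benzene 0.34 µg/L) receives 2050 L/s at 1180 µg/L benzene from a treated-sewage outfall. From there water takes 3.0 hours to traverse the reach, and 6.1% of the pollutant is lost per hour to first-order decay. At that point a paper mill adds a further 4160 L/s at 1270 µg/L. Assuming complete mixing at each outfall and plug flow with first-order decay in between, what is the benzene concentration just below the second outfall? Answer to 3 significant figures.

227 µg/L

Flow-weighted average: C = (25900·0.3400 + 2050·1180) / 27950 = 2428000/27950 = 86.86 µg/L; combined flow 27950 L/s.
6.1%/h lost → k = −ln(1 − 0.061) = 0.06294 h⁻¹.
Decay over the reach: 86.86·exp(−kt) = 86.86·0.8279 = 71.92 µg/L.
Second outfall: C = (27950·71.92 + 4160·1270)/32110 = 227.1 µg/L.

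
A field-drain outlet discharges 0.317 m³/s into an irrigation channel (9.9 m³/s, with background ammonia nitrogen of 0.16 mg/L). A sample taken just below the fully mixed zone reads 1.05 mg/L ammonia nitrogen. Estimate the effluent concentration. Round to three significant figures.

Mass balance: 9.900·0.1600 + 0.3170·Cₑ = 10.22·1.050
→ Cₑ = (10.22·1.050 − 9.900·0.1600) / 0.3170 = 28.84 mg/L.

28.8 mg/L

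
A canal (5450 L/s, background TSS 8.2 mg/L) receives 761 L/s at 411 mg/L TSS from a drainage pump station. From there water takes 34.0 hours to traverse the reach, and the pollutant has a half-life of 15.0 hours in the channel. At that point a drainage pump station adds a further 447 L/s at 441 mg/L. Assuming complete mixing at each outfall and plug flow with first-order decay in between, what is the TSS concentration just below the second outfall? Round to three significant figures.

40.8 mg/L

Mixed concentration C = ΣQC/ΣQ = (5450·8.200 + 761.0·411.0) / 6211 = 357500/6211 = 57.55 mg/L; combined flow 6211 L/s.
Half-life 15.0 h → k = ln 2 / 15.0 = 0.04621 h⁻¹ = 1.109 d⁻¹.
Applying C = C₀e^(−kt): 57.55 × 0.2078 = 11.96 mg/L.
Second outfall: C = (6211·11.96 + 447.0·441.0)/6658 = 40.76 mg/L.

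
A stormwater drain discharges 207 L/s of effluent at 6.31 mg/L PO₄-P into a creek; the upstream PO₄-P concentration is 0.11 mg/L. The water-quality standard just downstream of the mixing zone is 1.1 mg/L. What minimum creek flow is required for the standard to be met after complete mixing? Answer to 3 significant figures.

Set C_mix = 1.1: (Q·0.1100 + 207.0·6.310) / (Q + 207.0) = 1.1
→ Q = 207.0·(6.310 − 1.1)/(1.1 − 0.1100) = 1089 L/s.

1090 L/s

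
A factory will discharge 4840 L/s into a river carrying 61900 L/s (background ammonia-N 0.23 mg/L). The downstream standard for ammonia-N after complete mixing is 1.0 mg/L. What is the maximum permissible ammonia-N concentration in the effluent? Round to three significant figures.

10.8 mg/L

At the limit, (Qr·Cr + Qe·Cₑ)/(Qr + Qe) = 1.0:
Cₑ = (66740·1.0 − 61900·0.2300) / 4840 = 10.85 mg/L.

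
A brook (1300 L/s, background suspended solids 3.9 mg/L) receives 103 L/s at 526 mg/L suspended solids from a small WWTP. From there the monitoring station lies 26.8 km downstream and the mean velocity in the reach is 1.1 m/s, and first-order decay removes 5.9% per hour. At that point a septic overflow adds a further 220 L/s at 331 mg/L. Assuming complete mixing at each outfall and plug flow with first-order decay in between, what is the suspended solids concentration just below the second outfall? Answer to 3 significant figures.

69.1 mg/L

Mixed concentration C = ΣQC/ΣQ = (1300·3.900 + 103.0·526.0) / 1403 = 59250/1403 = 42.23 mg/L; combined flow 1403 L/s.
Travel time t = 26.8·1000 / 1.1 = 24360 s = 6.768 h.
5.9%/h lost → k = −ln(1 − 0.059) = 0.06081 h⁻¹.
First-order decay: C = 42.23·exp(−k·t) = 42.23·0.6626 = 27.98 mg/L.
At the second outfall, C = (1403·27.98 + 220.0·331.0) / (1403 + 220.0) = 69.06 mg/L.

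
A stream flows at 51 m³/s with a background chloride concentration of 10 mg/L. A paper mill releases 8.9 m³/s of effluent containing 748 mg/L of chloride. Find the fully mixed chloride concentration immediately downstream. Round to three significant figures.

Flow-weighted average: C = (51.00·10.00 + 8.900·748.0) / 59.90 = 7167/59.90 = 119.7 mg/L.

120 mg/L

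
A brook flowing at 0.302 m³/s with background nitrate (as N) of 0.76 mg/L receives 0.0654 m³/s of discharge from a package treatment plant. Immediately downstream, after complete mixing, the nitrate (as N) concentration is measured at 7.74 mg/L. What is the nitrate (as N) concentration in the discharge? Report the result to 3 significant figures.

Mass balance: 0.3020·0.7600 + 0.06540·Cₑ = 0.3674·7.740
→ Cₑ = (0.3674·7.740 − 0.3020·0.7600) / 0.06540 = 39.97 mg/L.

40.0 mg/L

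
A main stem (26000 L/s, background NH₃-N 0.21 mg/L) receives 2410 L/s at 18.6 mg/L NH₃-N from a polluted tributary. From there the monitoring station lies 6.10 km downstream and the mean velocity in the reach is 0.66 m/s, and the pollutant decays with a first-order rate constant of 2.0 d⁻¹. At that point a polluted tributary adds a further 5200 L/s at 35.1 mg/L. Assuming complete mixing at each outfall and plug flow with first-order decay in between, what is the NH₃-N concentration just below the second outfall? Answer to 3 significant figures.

Flow-weighted average: C = (26000·0.2100 + 2410·18.60) / 28410 = 50290/28410 = 1.770 mg/L; combined flow 28410 L/s.
Travel time t = 6.10·1000 / 0.66 = 9242 s = 2.567 h.
Decay over the reach: 1.770·exp(−kt) = 1.770·0.8074 = 1.429 mg/L.
At the second outfall, C = (28410·1.429 + 5200·35.10) / (28410 + 5200) = 6.639 mg/L.

6.64 mg/L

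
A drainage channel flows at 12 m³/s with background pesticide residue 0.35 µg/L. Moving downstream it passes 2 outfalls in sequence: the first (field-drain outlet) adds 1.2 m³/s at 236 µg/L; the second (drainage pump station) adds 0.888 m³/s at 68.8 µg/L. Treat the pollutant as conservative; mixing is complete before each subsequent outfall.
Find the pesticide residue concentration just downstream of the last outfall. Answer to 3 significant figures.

24.7 µg/L

Below outfall 1: Q → 13.20 m³/s, C = (12.00·0.3500 + 1.200·236.0)/13.20 = 21.77 µg/L.
Below outfall 2: Q → 14.09 m³/s, C = (13.20·21.77 + 0.8880·68.80)/14.09 = 24.74 µg/L.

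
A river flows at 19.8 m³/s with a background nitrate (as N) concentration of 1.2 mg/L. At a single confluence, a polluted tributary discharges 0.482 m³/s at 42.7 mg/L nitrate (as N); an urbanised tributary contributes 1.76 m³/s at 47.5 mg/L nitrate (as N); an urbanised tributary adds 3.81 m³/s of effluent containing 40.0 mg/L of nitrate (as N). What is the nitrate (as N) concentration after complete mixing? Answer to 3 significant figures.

Mixed concentration C = ΣQC/ΣQ = (19.80·1.200 + 0.4820·42.70 + 1.760·47.50 + 3.810·40.00) / 25.85 = 280.3/25.85 = 10.84 mg/L.

10.8 mg/L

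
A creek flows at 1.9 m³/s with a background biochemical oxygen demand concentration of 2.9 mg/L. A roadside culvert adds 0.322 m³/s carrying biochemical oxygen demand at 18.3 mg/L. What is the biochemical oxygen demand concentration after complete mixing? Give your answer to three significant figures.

Conservation of mass: C = (1.900·2.900 + 0.3220·18.30) / 2.222 = 11.40/2.222 = 5.132 mg/L.

5.13 mg/L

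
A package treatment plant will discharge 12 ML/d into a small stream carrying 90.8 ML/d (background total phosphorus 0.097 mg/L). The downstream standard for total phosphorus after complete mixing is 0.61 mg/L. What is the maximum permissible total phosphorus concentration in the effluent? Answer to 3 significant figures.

4.49 mg/L

At the limit, (Qr·Cr + Qe·Cₑ)/(Qr + Qe) = 0.61:
Cₑ = (102.8·0.61 − 90.80·0.09700) / 12.00 = 4.492 mg/L.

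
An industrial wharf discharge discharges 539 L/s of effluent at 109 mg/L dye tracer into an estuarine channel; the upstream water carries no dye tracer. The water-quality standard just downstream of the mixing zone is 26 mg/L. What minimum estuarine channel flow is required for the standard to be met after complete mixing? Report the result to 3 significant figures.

Set C_mix = 26: (Q·0 + 539.0·109.0) / (Q + 539.0) = 26
→ Q = 539.0·(109.0 − 26)/(26 − 0) = 1721 L/s.

1720 L/s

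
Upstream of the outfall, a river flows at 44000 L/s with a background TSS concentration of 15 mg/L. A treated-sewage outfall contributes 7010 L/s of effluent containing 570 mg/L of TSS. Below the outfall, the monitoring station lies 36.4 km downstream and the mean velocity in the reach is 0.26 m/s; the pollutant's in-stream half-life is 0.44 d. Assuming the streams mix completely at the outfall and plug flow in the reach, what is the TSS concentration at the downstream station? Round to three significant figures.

7.11 mg/L

Flow-weighted average: C = (44000·15.00 + 7010·570.0) / 51010 = 4656000/51010 = 91.27 mg/L.
Travel time t = 36.4·1000 / 0.26 = 140000 s = 38.89 h.
Half-life 0.44 d → k = ln 2 / 0.44 = 1.575 d⁻¹.
After decay, C = 91.27 × e^(−kt) = 91.27 × 0.07788 = 7.108 mg/L.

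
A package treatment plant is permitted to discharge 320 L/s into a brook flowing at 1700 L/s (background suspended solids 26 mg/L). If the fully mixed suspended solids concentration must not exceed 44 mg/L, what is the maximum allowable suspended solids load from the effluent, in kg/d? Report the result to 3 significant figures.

3860 kg/d

Mass balance at the limit: 1700·26.00 + 320.0·Cₑ = 2020·44 → Cₑ = 139.6 mg/L.
320.0 L/s = 0.3200 m³/s. Load = 0.3200 m³/s × 139.6 g/m³ × 86 400 s/d = 3860 kg/d.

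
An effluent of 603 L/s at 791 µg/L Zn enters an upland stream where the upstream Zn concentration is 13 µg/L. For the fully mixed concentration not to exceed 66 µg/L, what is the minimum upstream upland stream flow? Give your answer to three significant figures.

8250 L/s

Set C_mix = 66: (Q·13.00 + 603.0·791.0) / (Q + 603.0) = 66
→ Q = 603.0·(791.0 − 66)/(66 − 13.00) = 8249 L/s.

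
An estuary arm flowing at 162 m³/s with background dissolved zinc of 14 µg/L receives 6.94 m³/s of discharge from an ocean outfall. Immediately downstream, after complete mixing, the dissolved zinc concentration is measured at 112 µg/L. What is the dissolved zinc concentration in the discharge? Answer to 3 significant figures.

Mass balance: 162.0·14.00 + 6.940·Cₑ = 168.9·112.0
→ Cₑ = (168.9·112.0 − 162.0·14.00) / 6.940 = 2400 µg/L.

2400 µg/L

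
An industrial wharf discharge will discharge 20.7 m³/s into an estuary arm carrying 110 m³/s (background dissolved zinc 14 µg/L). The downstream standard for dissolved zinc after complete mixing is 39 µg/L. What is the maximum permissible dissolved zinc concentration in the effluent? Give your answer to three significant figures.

172 µg/L

At the limit, (Qr·Cr + Qe·Cₑ)/(Qr + Qe) = 39:
Cₑ = (130.7·39 − 110.0·14.00) / 20.70 = 171.9 µg/L.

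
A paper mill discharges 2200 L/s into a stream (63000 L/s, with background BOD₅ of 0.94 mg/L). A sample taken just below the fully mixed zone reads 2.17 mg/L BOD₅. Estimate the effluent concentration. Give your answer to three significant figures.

Mass balance: 63000·0.9400 + 2200·Cₑ = 65200·2.170
→ Cₑ = (65200·2.170 − 63000·0.9400) / 2200 = 37.39 mg/L.

37.4 mg/L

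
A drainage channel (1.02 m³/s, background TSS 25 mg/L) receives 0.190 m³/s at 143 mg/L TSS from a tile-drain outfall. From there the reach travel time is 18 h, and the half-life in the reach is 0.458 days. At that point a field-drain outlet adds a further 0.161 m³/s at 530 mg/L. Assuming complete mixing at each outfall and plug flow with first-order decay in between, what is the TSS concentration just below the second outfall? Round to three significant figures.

Mixed concentration C = ΣQC/ΣQ = (1.020·25.00 + 0.1900·143.0) / 1.210 = 52.67/1.210 = 43.53 mg/L; combined flow 1.210 m³/s.
Half-life 0.458 d → k = ln 2 / 0.458 = 1.513 d⁻¹.
Decay over the reach: 43.53·exp(−kt) = 43.53·0.3214 = 13.99 mg/L.
At the second outfall, C = (1.210·13.99 + 0.1610·530.0) / (1.210 + 0.1610) = 74.59 mg/L.

74.6 mg/L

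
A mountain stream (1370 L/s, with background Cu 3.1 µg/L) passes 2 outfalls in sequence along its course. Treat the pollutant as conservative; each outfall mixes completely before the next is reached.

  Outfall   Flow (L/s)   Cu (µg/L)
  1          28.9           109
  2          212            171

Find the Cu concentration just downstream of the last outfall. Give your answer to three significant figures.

27.1 µg/L

Outfall 1: combined Q = 1399 L/s; C = (1370·3.100 + 28.90·109.0)/1399 = 5.288 µg/L.
Outfall 2: combined Q = 1611 L/s; C = (1399·5.288 + 212.0·171.0)/1611 = 27.10 µg/L.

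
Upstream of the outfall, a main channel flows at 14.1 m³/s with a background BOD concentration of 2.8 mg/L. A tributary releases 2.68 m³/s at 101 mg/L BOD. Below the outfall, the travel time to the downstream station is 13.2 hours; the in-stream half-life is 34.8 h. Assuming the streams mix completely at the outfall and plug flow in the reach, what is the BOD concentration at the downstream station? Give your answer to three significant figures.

14.2 mg/L

After mixing, C = (14.10·2.800 + 2.680·101.0) / 16.78 = 310.2/16.78 = 18.48 mg/L.
Half-life 34.8 h → k = ln 2 / 34.8 = 0.01992 h⁻¹ = 0.4780 d⁻¹.
First-order decay: C = 18.48·exp(−k·t) = 18.48·0.7688 = 14.21 mg/L.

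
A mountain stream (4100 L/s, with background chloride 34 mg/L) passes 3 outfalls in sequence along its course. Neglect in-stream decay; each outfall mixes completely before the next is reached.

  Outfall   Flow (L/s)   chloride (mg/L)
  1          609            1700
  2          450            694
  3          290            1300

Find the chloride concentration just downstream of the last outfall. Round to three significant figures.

After outfall 1: Q = 4100 + 609.0 = 4709 L/s; C = (4100·34.00 + 609.0·1700)/4709 = 249.5 mg/L.
After outfall 2: Q = 4709 + 450.0 = 5159 L/s; C = (4709·249.5 + 450.0·694.0)/5159 = 288.2 mg/L.
After outfall 3: Q = 5159 + 290.0 = 5449 L/s; C = (5159·288.2 + 290.0·1300)/5449 = 342.1 mg/L.

342 mg/L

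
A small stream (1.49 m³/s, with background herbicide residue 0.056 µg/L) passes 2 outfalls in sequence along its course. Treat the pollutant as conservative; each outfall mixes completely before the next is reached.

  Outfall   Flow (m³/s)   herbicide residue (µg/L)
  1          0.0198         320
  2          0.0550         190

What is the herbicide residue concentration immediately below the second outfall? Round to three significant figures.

Below outfall 1: Q → 1.510 m³/s, C = (1.490·0.05600 + 0.01980·320.0)/1.510 = 4.252 µg/L.
Below outfall 2: Q → 1.565 m³/s, C = (1.510·4.252 + 0.05500·190.0)/1.565 = 10.78 µg/L.

10.8 µg/L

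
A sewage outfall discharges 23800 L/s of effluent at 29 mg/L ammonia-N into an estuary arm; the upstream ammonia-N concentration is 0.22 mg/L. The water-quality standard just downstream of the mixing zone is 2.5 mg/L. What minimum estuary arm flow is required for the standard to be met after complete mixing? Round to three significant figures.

277000 L/s

Set C_mix = 2.5: (Q·0.2200 + 23800·29.00) / (Q + 23800) = 2.5
→ Q = 23800·(29.00 − 2.5)/(2.5 − 0.2200) = 276600 L/s.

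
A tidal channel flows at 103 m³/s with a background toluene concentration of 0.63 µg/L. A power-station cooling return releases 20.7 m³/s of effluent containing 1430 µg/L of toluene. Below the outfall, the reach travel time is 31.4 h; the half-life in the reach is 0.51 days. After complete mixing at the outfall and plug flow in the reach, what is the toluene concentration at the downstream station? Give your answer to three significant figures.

40.5 µg/L

After mixing, C = (103.0·0.6300 + 20.70·1430) / 123.7 = 29670/123.7 = 239.8 µg/L.
Half-life 0.51 d → k = ln 2 / 0.51 = 1.359 d⁻¹.
Decay over the reach: 239.8·exp(−kt) = 239.8·0.1689 = 40.52 µg/L.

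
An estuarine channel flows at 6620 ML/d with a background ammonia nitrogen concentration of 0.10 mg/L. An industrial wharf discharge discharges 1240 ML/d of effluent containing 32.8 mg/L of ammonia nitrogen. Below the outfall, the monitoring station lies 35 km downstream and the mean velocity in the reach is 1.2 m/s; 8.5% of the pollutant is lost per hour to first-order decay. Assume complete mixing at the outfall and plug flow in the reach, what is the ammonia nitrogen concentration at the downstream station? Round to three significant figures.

2.56 mg/L

Mixed concentration C = ΣQC/ΣQ = (6620·0.1000 + 1240·32.80) / 7860 = 41330/7860 = 5.259 mg/L.
Travel time t = 35·1000 / 1.2 = 29170 s = 8.102 h.
8.5%/h lost → k = −ln(1 − 0.085) = 0.08883 h⁻¹.
After decay, C = 5.259 × e^(−kt) = 5.259 × 0.4869 = 2.560 mg/L.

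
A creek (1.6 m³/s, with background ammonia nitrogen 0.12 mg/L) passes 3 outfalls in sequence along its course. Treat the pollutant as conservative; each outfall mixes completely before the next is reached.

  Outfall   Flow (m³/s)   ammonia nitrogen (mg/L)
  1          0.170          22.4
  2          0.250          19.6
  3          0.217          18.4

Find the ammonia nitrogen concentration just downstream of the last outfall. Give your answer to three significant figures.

5.76 mg/L

Below outfall 1: Q → 1.770 m³/s, C = (1.600·0.1200 + 0.1700·22.40)/1.770 = 2.260 mg/L.
Below outfall 2: Q → 2.020 m³/s, C = (1.770·2.260 + 0.2500·19.60)/2.020 = 4.406 mg/L.
Below outfall 3: Q → 2.237 m³/s, C = (2.020·4.406 + 0.2170·18.40)/2.237 = 5.763 mg/L.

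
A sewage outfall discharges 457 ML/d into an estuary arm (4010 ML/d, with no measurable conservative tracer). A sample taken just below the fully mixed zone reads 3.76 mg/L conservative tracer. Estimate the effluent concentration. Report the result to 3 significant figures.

36.8 mg/L

Mass balance: 4010·0 + 457.0·Cₑ = 4467·3.760
→ Cₑ = (4467·3.760 − 4010·0) / 457.0 = 36.75 mg/L.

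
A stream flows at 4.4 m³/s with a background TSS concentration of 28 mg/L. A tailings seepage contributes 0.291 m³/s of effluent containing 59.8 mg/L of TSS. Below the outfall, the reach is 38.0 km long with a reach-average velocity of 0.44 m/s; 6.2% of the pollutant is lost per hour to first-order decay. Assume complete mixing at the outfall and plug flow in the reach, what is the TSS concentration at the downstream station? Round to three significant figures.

6.45 mg/L

Flow-weighted average: C = (4.400·28.00 + 0.2910·59.80) / 4.691 = 140.6/4.691 = 29.97 mg/L.
Travel time t = 38.0·1000 / 0.44 = 86360 s = 23.99 h.
6.2%/h lost → k = −ln(1 − 0.062) = 0.06401 h⁻¹.
Decay over the reach: 29.97·exp(−kt) = 29.97·0.2154 = 6.455 mg/L.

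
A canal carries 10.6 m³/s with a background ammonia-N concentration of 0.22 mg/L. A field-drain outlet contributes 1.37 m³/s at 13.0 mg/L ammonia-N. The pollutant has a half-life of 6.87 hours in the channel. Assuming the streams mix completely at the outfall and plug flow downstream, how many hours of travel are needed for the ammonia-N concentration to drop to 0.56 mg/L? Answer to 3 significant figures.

10.9 h

Mass balance: C = (10.60·0.2200 + 1.370·13.00) / 11.97 = 20.14/11.97 = 1.683 mg/L.
Half-life 6.87 h → k = ln 2 / 6.87 = 0.1009 h⁻¹ = 2.421 d⁻¹.
1.683·exp(−k·t) = 0.56 → t = ln(1.683/0.56)/k = 39260 s = 10.90 h.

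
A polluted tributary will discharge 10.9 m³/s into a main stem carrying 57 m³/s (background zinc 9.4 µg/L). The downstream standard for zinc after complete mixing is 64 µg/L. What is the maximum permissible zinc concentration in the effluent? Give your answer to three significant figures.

350 µg/L

At the limit, (Qr·Cr + Qe·Cₑ)/(Qr + Qe) = 64:
Cₑ = (67.90·64 − 57.00·9.400) / 10.90 = 349.5 µg/L.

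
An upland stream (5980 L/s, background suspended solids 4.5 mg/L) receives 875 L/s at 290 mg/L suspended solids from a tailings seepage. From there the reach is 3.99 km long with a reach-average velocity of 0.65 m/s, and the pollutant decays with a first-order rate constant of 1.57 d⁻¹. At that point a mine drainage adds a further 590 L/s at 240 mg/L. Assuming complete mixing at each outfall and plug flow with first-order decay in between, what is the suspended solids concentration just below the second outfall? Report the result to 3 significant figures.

52.7 mg/L

Conservation of mass: C = (5980·4.500 + 875.0·290.0) / 6855 = 280700/6855 = 40.94 mg/L; combined flow 6855 L/s.
Travel time t = 3.99·1000 / 0.65 = 6138 s = 1.705 h.
After decay, C = 40.94 × e^(−kt) = 40.94 × 0.8945 = 36.62 mg/L.
At the second outfall, C = (6855·36.62 + 590.0·240.0) / (6855 + 590.0) = 52.74 mg/L.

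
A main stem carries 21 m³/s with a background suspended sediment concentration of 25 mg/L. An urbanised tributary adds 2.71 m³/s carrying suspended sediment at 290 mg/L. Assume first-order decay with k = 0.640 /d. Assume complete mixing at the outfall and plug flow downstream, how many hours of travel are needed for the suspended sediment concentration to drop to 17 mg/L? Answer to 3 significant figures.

Conservation of mass: C = (21.00·25.00 + 2.710·290.0) / 23.71 = 1311/23.71 = 55.29 mg/L.
55.29·exp(−k·t) = 17 → t = ln(55.29/17)/k = 159200 s = 44.23 h.

44.2 h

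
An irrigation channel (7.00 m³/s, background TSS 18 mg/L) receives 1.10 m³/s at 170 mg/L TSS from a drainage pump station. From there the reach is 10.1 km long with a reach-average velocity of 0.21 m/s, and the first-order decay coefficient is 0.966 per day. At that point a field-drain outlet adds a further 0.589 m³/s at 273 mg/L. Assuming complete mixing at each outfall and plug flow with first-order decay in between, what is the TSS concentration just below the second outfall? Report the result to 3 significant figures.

39.5 mg/L

Flow-weighted average: C = (7.000·18.00 + 1.100·170.0) / 8.100 = 313.0/8.100 = 38.64 mg/L; combined flow 8.100 m³/s.
Travel time t = 10.1·1000 / 0.21 = 48100 s = 13.36 h.
Applying C = C₀e^(−kt): 38.64 × 0.5841 = 22.57 mg/L.
Second outfall: C = (8.100·22.57 + 0.5890·273.0)/8.689 = 39.55 mg/L.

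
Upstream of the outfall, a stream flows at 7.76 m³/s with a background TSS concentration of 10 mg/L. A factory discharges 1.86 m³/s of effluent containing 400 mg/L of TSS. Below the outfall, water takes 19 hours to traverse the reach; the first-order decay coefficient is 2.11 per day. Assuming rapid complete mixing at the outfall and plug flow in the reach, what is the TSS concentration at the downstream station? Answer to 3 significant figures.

After mixing, C = (7.760·10.00 + 1.860·400.0) / 9.620 = 821.6/9.620 = 85.41 mg/L.
Decay over the reach: 85.41·exp(−kt) = 85.41·0.1882 = 16.07 mg/L.

16.1 mg/L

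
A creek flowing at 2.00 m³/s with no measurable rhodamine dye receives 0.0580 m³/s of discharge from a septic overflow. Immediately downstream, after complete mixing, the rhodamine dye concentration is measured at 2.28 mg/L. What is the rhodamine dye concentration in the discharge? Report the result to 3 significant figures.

Mass balance: 2.000·0 + 0.05800·Cₑ = 2.058·2.280
→ Cₑ = (2.058·2.280 − 2.000·0) / 0.05800 = 80.90 mg/L.

80.9 mg/L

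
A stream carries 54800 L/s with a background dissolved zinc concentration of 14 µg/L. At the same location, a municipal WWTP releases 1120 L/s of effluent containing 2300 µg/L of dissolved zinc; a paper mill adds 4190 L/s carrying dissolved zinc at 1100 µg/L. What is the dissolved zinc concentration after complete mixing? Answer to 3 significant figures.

132 µg/L

Conservation of mass: C = (54800·14.00 + 1120·2300 + 4190·1100) / 60110 = 7952000/60110 = 132.3 µg/L.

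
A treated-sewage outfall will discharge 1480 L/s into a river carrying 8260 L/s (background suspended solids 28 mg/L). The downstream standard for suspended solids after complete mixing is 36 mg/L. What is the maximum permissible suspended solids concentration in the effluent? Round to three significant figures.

80.6 mg/L

At the limit, (Qr·Cr + Qe·Cₑ)/(Qr + Qe) = 36:
Cₑ = (9740·36 − 8260·28.00) / 1480 = 80.65 mg/L.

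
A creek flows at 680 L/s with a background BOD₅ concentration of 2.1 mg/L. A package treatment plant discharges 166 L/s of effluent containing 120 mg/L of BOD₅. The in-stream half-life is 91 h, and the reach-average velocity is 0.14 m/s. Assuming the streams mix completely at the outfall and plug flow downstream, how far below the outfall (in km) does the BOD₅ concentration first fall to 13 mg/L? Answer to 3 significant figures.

43.9 km

Mixed concentration C = ΣQC/ΣQ = (680.0·2.100 + 166.0·120.0) / 846.0 = 21350/846.0 = 25.23 mg/L.
Half-life 91 h → k = ln 2 / 91 = 0.007617 h⁻¹ = 0.1828 d⁻¹.
Set 25.23·exp(−k·t) = 13 → t = ln(25.23/13)/k = 313500 s = 87.07 h.
Distance = v·t = 0.14·313500 = 43890 m = 43.89 km.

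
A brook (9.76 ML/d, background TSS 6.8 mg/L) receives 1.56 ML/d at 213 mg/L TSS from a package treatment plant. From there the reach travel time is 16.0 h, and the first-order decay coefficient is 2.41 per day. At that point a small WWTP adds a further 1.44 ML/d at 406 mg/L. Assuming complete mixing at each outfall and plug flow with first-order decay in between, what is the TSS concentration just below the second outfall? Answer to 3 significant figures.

52.1 mg/L

After mixing, C = (9.760·6.800 + 1.560·213.0) / 11.32 = 398.6/11.32 = 35.22 mg/L; combined flow 11.32 ML/d.
First-order decay: C = 35.22·exp(−k·t) = 35.22·0.2006 = 7.063 mg/L.
Second outfall: C = (11.32·7.063 + 1.440·406.0)/12.76 = 52.08 mg/L.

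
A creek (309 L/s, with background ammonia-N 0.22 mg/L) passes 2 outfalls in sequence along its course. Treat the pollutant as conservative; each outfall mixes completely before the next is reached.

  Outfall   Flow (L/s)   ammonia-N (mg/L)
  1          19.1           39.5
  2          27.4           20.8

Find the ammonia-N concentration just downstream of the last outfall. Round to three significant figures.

3.92 mg/L

After outfall 1: Q = 309.0 + 19.10 = 328.1 L/s; C = (309.0·0.2200 + 19.10·39.50)/328.1 = 2.507 mg/L.
After outfall 2: Q = 328.1 + 27.40 = 355.5 L/s; C = (328.1·2.507 + 27.40·20.80)/355.5 = 3.917 mg/L.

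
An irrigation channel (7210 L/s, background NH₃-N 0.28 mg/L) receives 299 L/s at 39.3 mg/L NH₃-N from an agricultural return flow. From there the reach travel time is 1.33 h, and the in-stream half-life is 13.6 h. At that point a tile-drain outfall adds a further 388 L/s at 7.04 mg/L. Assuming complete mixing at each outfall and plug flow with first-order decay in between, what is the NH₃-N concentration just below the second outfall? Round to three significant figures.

1.98 mg/L

Mass balance: C = (7210·0.2800 + 299.0·39.30) / 7509 = 13770/7509 = 1.834 mg/L; combined flow 7509 L/s.
Half-life 13.6 h → k = ln 2 / 13.6 = 0.05097 h⁻¹ = 1.223 d⁻¹.
Decay over the reach: 1.834·exp(−kt) = 1.834·0.9345 = 1.714 mg/L.
Second outfall: C = (7509·1.714 + 388.0·7.040)/7897 = 1.975 mg/L.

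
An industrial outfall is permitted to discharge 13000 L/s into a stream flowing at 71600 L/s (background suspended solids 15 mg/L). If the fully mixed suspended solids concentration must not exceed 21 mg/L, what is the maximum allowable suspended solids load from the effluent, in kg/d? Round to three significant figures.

60700 kg/d

Mass balance at the limit: 71600·15.00 + 13000·Cₑ = 84600·21 → Cₑ = 54.05 mg/L.
13000 L/s = 13.00 m³/s. Load = 13.00 m³/s × 54.05 g/m³ × 86 400 s/d = 60700 kg/d.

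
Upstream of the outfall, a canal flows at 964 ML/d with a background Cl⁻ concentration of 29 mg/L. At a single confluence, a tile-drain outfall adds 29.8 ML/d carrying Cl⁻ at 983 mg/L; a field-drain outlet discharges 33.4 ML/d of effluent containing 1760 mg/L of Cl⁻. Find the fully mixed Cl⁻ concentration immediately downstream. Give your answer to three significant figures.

113 mg/L

Conservation of mass: C = (964.0·29.00 + 29.80·983.0 + 33.40·1760) / 1027 = 116000/1027 = 113.0 mg/L.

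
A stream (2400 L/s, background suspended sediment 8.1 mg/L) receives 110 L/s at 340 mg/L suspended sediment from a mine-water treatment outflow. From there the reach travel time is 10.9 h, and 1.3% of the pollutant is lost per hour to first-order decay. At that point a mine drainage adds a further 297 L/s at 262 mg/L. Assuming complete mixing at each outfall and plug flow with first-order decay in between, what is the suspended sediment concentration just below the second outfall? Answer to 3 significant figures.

45.3 mg/L

After mixing, C = (2400·8.100 + 110.0·340.0) / 2510 = 56840/2510 = 22.65 mg/L; combined flow 2510 L/s.
1.3%/h lost → k = −ln(1 − 0.013) = 0.01309 h⁻¹.
After decay, C = 22.65 × e^(−kt) = 22.65 × 0.8671 = 19.64 mg/L.
Second outfall: C = (2510·19.64 + 297.0·262.0)/2807 = 45.28 mg/L.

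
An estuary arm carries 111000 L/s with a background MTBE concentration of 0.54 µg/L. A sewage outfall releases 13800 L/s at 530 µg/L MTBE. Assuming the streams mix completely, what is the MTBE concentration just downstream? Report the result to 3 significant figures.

59.1 µg/L

Flow-weighted average: C = (111000·0.5400 + 13800·530.0) / 124800 = 7374000/124800 = 59.09 µg/L.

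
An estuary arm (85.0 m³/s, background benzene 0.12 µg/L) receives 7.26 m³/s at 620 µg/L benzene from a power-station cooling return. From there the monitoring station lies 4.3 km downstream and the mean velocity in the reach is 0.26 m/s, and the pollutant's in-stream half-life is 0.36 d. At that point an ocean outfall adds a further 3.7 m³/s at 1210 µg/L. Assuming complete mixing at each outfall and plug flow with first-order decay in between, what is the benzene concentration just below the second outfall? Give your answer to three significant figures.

79.2 µg/L

Flow-weighted average: C = (85.00·0.1200 + 7.260·620.0) / 92.26 = 4511/92.26 = 48.90 µg/L; combined flow 92.26 m³/s.
Travel time t = 4.3·1000 / 0.26 = 16540 s = 4.594 h.
Half-life 0.36 d → k = ln 2 / 0.36 = 1.925 d⁻¹.
After decay, C = 48.90 × e^(−kt) = 48.90 × 0.6917 = 33.82 µg/L.
At the second outfall, C = (92.26·33.82 + 3.700·1210) / (92.26 + 3.700) = 79.18 µg/L.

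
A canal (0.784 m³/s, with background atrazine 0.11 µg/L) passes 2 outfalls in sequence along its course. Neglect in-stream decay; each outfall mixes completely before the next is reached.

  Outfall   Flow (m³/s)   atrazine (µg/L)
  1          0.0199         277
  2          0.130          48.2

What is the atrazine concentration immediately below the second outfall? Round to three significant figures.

12.7 µg/L

Outfall 1: combined Q = 0.8039 m³/s; C = (0.7840·0.1100 + 0.01990·277.0)/0.8039 = 6.964 µg/L.
Outfall 2: combined Q = 0.9339 m³/s; C = (0.8039·6.964 + 0.1300·48.20)/0.9339 = 12.70 µg/L.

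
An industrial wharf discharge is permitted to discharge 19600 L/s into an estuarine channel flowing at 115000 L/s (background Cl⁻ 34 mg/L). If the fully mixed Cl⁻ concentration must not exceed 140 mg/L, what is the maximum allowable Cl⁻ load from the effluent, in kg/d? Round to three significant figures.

1290000 kg/d

Mass balance at the limit: 115000·34.00 + 19600·Cₑ = 134600·140 → Cₑ = 761.9 mg/L.
19600 L/s = 19.60 m³/s. Load = 19.60 m³/s × 761.9 g/m³ × 86 400 s/d = 1290000 kg/d.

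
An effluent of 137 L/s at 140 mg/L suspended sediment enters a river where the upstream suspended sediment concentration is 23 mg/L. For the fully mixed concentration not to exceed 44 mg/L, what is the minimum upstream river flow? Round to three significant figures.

Set C_mix = 44: (Q·23.00 + 137.0·140.0) / (Q + 137.0) = 44
→ Q = 137.0·(140.0 − 44)/(44 − 23.00) = 626.3 L/s.

626 L/s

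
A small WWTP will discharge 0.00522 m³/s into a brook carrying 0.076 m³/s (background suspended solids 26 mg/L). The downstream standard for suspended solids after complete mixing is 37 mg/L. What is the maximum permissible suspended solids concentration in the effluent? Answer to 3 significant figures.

197 mg/L

At the limit, (Qr·Cr + Qe·Cₑ)/(Qr + Qe) = 37:
Cₑ = (0.08122·37 − 0.07600·26.00) / 0.005220 = 197.2 mg/L.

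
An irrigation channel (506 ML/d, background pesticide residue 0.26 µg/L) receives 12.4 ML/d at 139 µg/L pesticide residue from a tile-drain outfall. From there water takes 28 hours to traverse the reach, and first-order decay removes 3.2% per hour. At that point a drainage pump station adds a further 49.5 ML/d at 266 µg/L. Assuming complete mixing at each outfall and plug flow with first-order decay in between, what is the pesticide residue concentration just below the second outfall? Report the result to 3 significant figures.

Mixed concentration C = ΣQC/ΣQ = (506.0·0.2600 + 12.40·139.0) / 518.4 = 1855/518.4 = 3.579 µg/L; combined flow 518.4 ML/d.
3.2%/h lost → k = −ln(1 − 0.032) = 0.03252 h⁻¹.
Applying C = C₀e^(−kt): 3.579 × 0.4023 = 1.440 µg/L.
At the second outfall, C = (518.4·1.440 + 49.50·266.0) / (518.4 + 49.50) = 24.50 µg/L.

24.5 µg/L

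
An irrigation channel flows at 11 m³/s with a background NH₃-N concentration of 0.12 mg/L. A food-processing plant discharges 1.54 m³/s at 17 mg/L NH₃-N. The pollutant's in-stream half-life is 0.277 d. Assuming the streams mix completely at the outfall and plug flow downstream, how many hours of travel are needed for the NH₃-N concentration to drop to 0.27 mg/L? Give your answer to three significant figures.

Mixed concentration C = ΣQC/ΣQ = (11.00·0.1200 + 1.540·17.00) / 12.54 = 27.50/12.54 = 2.193 mg/L.
Half-life 0.277 d → k = ln 2 / 0.277 = 2.502 d⁻¹.
2.193·exp(−k·t) = 0.27 → t = ln(2.193/0.27)/k = 72320 s = 20.09 h.

20.1 h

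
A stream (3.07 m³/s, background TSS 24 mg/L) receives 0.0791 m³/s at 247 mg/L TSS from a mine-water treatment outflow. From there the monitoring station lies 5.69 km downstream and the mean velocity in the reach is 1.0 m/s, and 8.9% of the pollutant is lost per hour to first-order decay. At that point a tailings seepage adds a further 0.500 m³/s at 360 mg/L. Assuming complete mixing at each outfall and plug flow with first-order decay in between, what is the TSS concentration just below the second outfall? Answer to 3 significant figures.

After mixing, C = (3.070·24.00 + 0.07910·247.0) / 3.149 = 93.22/3.149 = 29.60 mg/L; combined flow 3.149 m³/s.
Travel time t = 5.69·1000 / 1.0 = 5690 s = 1.581 h.
8.9%/h lost → k = −ln(1 − 0.089) = 0.09321 h⁻¹.
First-order decay: C = 29.60·exp(−k·t) = 29.60·0.8630 = 25.55 mg/L.
Second outfall: C = (3.149·25.55 + 0.5000·360.0)/3.649 = 71.37 mg/L.

71.4 mg/L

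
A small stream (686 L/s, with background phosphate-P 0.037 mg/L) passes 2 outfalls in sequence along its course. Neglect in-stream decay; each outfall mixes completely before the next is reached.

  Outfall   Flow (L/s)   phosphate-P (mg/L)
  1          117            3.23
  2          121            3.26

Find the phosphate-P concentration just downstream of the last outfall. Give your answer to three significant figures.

Outfall 1: combined Q = 803.0 L/s; C = (686.0·0.03700 + 117.0·3.230)/803.0 = 0.5022 mg/L.
Outfall 2: combined Q = 924.0 L/s; C = (803.0·0.5022 + 121.0·3.260)/924.0 = 0.8634 mg/L.

0.863 mg/L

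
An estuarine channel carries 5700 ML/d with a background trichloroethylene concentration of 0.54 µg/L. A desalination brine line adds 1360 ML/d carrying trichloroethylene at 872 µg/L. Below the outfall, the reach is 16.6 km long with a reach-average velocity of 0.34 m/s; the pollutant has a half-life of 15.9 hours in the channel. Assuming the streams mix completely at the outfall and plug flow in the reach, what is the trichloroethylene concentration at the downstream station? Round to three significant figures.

93.2 µg/L

Mixed concentration C = ΣQC/ΣQ = (5700·0.5400 + 1360·872.0) / 7060 = 1189000/7060 = 168.4 µg/L.
Travel time t = 16.6·1000 / 0.34 = 48820 s = 13.56 h.
Half-life 15.9 h → k = ln 2 / 15.9 = 0.04359 h⁻¹ = 1.046 d⁻¹.
After decay, C = 168.4 × e^(−kt) = 168.4 × 0.5536 = 93.24 µg/L.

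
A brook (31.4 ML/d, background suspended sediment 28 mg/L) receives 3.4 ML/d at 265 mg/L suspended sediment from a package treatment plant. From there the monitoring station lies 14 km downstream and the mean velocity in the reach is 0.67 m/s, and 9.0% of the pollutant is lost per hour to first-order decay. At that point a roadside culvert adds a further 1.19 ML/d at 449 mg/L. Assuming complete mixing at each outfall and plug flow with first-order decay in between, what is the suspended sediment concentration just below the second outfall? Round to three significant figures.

After mixing, C = (31.40·28.00 + 3.400·265.0) / 34.80 = 1780/34.80 = 51.16 mg/L; combined flow 34.80 ML/d.
Travel time t = 14·1000 / 0.67 = 20900 s = 5.804 h.
9.0%/h lost → k = −ln(1 − 0.09) = 0.09431 h⁻¹.
Applying C = C₀e^(−kt): 51.16 × 0.5784 = 29.59 mg/L.
Second outfall: C = (34.80·29.59 + 1.190·449.0)/35.99 = 43.46 mg/L.

43.5 mg/L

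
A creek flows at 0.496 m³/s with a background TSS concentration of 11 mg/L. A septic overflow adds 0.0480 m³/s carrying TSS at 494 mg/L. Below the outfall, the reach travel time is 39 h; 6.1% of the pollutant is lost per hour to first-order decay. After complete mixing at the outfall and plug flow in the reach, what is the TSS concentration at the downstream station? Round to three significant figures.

After mixing, C = (0.4960·11.00 + 0.04800·494.0) / 0.5440 = 29.17/0.5440 = 53.62 mg/L.
6.1%/h lost → k = −ln(1 − 0.061) = 0.06294 h⁻¹.
Decay over the reach: 53.62·exp(−kt) = 53.62·0.08589 = 4.605 mg/L.

4.61 mg/L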